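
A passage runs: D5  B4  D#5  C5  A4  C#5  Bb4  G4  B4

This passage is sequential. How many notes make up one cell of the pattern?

3

9 notes total. Splitting into 3 groups of 3:
D5 B4 D#5 | C5 A4 C#5 | Bb4 G4 B4
Each cell is the previous one down a 2nd — so the unit is 3 notes.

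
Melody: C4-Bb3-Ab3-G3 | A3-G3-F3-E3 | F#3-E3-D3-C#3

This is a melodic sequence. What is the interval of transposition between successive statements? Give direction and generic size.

Taking 4-note groups, the heads are C4, A3, F#3: the pattern moves down a 3rd.
C4 to A3 is down a 3rd.

down a 3rd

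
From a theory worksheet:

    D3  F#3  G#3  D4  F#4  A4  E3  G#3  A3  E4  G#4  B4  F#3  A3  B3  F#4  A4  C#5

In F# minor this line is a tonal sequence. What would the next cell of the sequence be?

G#3 B3 C#4 G#4 B4 D5

With a 6-note motive the entries are D3, E3, F#3, each up a 2nd from the previous.
From G#3 the diatonic shape gives G#3 B3 C#4 G#4 B4 D5.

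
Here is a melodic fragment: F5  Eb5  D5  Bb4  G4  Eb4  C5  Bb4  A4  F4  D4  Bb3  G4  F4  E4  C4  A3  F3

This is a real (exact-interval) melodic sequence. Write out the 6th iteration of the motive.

E3 D3 C#3 A2 F#2 D2

Taking 6-note groups, the heads are F5, C5, G4: the pattern moves down a 4th.
Carrying on: D4 → A3 → E3.
From E3 the exact shape gives E3 D3 C#3 A2 F#2 D2.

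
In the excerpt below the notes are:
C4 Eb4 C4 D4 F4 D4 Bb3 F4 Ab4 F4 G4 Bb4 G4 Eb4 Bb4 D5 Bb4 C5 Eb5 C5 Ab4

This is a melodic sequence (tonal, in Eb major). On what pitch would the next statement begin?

With a 7-note motive the entries are C4, F4, Bb4, each up a 4th from the previous.
The next head, up a 4th from Bb4, is Eb5.

Eb5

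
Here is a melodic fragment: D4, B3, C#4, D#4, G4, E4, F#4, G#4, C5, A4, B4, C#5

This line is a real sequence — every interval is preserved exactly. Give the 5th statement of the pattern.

Bb5 G5 A5 B5

Unit = 4 notes; the statements start on D4, G4, C5, moving up a 4th each time.
Continuing the starts: F5 → Bb5.
Statement 5 starts on Bb5 and keeps the same exact contour: Bb5 G5 A5 B5.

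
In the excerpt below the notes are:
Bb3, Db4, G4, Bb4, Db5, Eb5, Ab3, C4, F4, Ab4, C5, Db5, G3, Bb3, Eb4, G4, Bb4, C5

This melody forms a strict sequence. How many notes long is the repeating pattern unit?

18 notes total. Splitting into 3 groups of 6:
Bb3 Db4 G4 Bb4 Db5 Eb5 | Ab3 C4 F4 Ab4 C5 Db5 | G3 Bb3 Eb4 G4 Bb4 C5
Each cell is the previous one down a 2nd — so the unit is 6 notes.

6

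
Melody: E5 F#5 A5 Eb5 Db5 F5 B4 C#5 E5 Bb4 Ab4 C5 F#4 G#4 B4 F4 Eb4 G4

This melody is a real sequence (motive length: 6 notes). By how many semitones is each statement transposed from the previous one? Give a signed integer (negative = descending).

-5

The 6-note cells begin on E5, B4, F#4 — each down a 4th from the last.
Counting half-steps from E5 to B4: -5.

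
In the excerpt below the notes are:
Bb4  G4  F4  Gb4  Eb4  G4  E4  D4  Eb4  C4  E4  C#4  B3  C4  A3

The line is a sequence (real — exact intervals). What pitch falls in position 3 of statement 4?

With 5-note cells, note 3 of each statement runs F4, D4, B3.
Each moves down a 3rd; the next is G#3.

G#3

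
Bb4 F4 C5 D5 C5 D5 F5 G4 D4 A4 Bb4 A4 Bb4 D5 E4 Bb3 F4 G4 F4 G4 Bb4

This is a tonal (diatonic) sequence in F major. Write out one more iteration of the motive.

Unit = 7 notes; the statements start on Bb4, G4, E4, moving down a 3rd each time.
So cell 4 is C4 G3 D4 E4 D4 E4 G4.

C4 G3 D4 E4 D4 E4 G4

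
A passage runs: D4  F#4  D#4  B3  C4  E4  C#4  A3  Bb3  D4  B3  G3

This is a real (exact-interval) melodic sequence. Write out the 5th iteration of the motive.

Gb3 Bb3 G3 Eb3

Taking 4-note groups, the heads are D4, C4, Bb3: the pattern moves down a 2nd.
Extending down a 2nd: Ab3 → Gb3.
Statement 5 starts on Gb3 and keeps the same exact contour: Gb3 Bb3 G3 Eb3.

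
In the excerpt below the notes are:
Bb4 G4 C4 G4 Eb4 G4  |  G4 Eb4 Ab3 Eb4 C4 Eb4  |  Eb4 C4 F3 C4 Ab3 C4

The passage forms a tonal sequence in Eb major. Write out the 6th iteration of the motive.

F3 D3 G2 D3 Bb2 D3

Unit = 6 notes; the statements start on Bb4, G4, Eb4, moving down a 3rd each time.
Carrying on: C4 → Ab3 → F3.
So cell 6 is F3 D3 G2 D3 Bb2 D3.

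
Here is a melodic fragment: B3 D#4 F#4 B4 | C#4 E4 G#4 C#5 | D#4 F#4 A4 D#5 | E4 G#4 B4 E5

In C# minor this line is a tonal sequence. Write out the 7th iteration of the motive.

A4 C#5 E5 A5

The 4-note cells begin on B3, C#4, D#4, E4 — each up a 2nd from the last.
Continuing the starts: F#4 → G#4 → A4.
So cell 7 is A4 C#5 E5 A5.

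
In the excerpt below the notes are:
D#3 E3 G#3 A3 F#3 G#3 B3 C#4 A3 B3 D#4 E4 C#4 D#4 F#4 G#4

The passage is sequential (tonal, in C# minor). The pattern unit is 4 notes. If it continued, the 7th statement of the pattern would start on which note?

B4

Taking 4-note groups, the heads are D#3, F#3, A3, C#4: the pattern moves up a 3rd.
Extending the heads up a 3rd: E4 → G#4 → B4.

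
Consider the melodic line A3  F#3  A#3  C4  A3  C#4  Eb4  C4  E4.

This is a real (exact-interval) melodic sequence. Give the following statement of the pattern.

Gb4 Eb4 G4

With a 3-note motive the entries are A3, C4, Eb4, each up a 3rd from the previous.
Statement 4 starts on Gb4 and keeps the same exact contour: Gb4 Eb4 G4.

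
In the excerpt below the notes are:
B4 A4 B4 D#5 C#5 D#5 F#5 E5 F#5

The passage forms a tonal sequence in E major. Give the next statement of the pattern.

Taking 3-note groups, the heads are B4, D#5, F#5: the pattern moves up a 3rd.
Statement 4 starts on A5 and keeps the same diatonic contour: A5 G#5 A5.

A5 G#5 A5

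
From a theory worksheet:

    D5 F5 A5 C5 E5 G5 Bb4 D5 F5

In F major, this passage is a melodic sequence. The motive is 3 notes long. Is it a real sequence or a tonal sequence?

tonal

Every note is diatonic to F major.
Cell 1 has +3 semitones from note 1 to 2, but cell 2 has +4 — the interval quality changes while the contour stays the same, which is the hallmark of a tonal sequence.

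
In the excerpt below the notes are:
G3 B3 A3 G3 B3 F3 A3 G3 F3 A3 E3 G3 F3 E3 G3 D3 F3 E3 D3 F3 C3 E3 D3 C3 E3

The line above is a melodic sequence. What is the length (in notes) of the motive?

5

25 notes total. Splitting into 5 groups of 5:
G3 B3 A3 G3 B3 | F3 A3 G3 F3 A3 | E3 G3 F3 E3 G3 | D3 F3 E3 D3 F3 | C3 E3 D3 C3 E3
That's a consistent down a 2nd shift per cell, and no other grouping gives one.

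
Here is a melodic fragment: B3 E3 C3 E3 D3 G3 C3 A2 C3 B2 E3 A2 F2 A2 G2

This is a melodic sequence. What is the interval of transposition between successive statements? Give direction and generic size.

Taking 5-note groups, the heads are B3, G3, E3: the pattern moves down a 3rd.
B3 to G3 is down a 3rd.

down a 3rd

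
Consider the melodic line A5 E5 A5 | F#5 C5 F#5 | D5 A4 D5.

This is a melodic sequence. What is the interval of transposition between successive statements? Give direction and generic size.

down a 3rd

With a 3-note motive the entries are A5, F#5, D5, each down a 3rd from the previous.
A5 to F#5 is down a 3rd.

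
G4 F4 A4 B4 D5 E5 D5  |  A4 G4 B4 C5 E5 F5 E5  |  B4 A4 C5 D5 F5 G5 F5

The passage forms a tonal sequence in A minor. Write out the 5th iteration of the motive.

D5 C5 E5 F5 A5 B5 A5

Unit = 7 notes; the statements start on G4, A4, B4, moving up a 2nd each time.
Carrying on: C5 → D5.
So cell 5 is D5 C5 E5 F5 A5 B5 A5.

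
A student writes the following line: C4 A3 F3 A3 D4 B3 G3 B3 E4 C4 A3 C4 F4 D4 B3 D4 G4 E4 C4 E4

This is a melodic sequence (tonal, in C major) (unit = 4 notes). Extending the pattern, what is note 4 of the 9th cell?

Grouping in 4s, the 4th note of each cell is A3, B3, C4, D4, E4.
Each moves up a 2nd. Continuing: F4 → G4 → A4 → B4.

B4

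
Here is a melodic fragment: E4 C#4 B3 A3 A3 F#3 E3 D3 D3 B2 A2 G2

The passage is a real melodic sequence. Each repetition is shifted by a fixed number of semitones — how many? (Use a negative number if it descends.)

-7

Unit = 4 notes; the statements start on E4, A3, D3, moving down a 5th each time.
E4→A3 is 57 − 64 = -7 semitones.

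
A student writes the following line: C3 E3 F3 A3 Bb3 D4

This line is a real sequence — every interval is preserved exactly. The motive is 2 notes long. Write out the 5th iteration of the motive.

Ab4 C5

With a 2-note motive the entries are C3, F3, Bb3, each up a 4th from the previous.
Carrying on: Eb4 → Ab4.
Statement 5 starts on Ab4 and keeps the same exact contour: Ab4 C5.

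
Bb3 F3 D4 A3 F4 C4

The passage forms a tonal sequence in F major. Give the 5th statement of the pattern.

With a 2-note motive the entries are Bb3, D4, F4, each up a 3rd from the previous.
Continuing the starts: A4 → C5.
From C5 the diatonic shape gives C5 G4.

C5 G4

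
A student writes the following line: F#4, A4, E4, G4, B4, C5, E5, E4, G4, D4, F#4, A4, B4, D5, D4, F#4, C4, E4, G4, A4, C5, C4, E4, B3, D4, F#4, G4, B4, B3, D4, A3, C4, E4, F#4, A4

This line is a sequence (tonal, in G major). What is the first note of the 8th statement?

F#3

Unit = 7 notes; the statements start on F#4, E4, D4, C4, B3, moving down a 2nd each time.
Continuing: A3 → G3 → F#3. Statement 8 starts on F#3.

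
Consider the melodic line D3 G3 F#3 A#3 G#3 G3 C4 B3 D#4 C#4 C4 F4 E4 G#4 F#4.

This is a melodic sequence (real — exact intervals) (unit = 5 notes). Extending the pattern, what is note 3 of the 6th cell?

With 5-note cells, note 3 of each statement runs F#3, B3, E4.
Each moves up a 4th. Continuing: A4 → D5 → G5.

G5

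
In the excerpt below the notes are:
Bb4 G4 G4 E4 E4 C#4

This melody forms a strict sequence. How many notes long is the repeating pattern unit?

Try groups of 2 (3 cells in 6 notes):
Bb4 G4 | G4 E4 | E4 C#4
Each cell is the previous one down a 3rd — so the unit is 2 notes.

2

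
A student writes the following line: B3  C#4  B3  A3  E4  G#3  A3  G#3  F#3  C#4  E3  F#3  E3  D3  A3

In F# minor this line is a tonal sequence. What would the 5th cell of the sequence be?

A2 B2 A2 G#2 D3

The 5-note cells begin on B3, G#3, E3 — each down a 3rd from the last.
Carrying on: C#3 → A2.
Statement 5 starts on A2 and keeps the same diatonic contour: A2 B2 A2 G#2 D3.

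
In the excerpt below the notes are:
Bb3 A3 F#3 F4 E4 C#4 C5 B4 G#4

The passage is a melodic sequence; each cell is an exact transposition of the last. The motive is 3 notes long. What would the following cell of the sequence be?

Taking 3-note groups, the heads are Bb3, F4, C5: the pattern moves up a 5th.
From G5 the exact shape gives G5 F#5 D#5.

G5 F#5 D#5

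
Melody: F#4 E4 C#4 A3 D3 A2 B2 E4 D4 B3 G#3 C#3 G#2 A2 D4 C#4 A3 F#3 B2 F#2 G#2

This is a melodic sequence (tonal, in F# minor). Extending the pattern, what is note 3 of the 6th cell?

E3

Grouping in 7s, the 3rd note of each cell is C#4, B3, A3.
Each moves down a 2nd. Continuing: G#3 → F#3 → E3.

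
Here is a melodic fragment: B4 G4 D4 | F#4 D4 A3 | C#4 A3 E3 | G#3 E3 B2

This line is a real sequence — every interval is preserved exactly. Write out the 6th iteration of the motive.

With a 3-note motive the entries are B4, F#4, C#4, G#3, each down a 4th from the previous.
Carrying on: D#3 → A#2.
So cell 6 is A#2 F#2 C#2.

A#2 F#2 C#2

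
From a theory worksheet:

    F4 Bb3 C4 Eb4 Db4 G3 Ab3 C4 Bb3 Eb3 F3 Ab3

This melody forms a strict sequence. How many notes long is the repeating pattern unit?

4

Try groups of 4 (3 cells in 12 notes):
F4 Bb3 C4 Eb4 | Db4 G3 Ab3 C4 | Bb3 Eb3 F3 Ab3
That's a consistent down a 3rd shift per cell, and no other grouping gives one.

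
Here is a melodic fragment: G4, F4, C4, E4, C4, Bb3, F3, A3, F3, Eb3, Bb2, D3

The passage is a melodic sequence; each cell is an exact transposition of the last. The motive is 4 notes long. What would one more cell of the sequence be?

Taking 4-note groups, the heads are G4, C4, F3: the pattern moves down a 5th.
So cell 4 is Bb2 Ab2 Eb2 G2.

Bb2 Ab2 Eb2 G2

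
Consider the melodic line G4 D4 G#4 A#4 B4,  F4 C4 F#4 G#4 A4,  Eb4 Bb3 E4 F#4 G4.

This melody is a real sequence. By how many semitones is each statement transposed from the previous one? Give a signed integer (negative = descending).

-2

The 5-note cells begin on G4, F4, Eb4 — each down a 2nd from the last.
G4 to F4 spans -2 semitones.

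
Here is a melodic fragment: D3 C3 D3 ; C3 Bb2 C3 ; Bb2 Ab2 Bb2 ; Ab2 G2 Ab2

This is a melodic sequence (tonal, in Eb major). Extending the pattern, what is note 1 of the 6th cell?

With 3-note cells, note 1 of each statement runs D3, C3, Bb2, Ab2.
Each moves down a 2nd. Continuing: G2 → F2.

F2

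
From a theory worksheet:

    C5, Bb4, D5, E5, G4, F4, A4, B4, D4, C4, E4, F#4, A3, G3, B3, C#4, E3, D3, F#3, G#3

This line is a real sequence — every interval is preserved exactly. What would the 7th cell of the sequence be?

Unit = 4 notes; the statements start on C5, G4, D4, A3, E3, moving down a 4th each time.
Continuing the starts: B2 → F#2.
From F#2 the exact shape gives F#2 E2 G#2 A#2.

F#2 E2 G#2 A#2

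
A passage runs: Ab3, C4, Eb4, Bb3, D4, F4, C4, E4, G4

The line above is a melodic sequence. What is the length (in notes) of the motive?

3

There are 9 notes; a 3-note unit gives 3 cells:
Ab3 C4 Eb4 | Bb3 D4 F4 | C4 E4 G4
Each cell is the previous one up a 2nd — so the unit is 3 notes.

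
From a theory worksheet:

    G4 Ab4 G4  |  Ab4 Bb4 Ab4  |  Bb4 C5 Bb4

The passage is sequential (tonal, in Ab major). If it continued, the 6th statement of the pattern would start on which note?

With a 3-note motive the entries are G4, Ab4, Bb4, each up a 2nd from the previous.
Continuing: C5 → Db5 → Eb5. Statement 6 starts on Eb5.

Eb5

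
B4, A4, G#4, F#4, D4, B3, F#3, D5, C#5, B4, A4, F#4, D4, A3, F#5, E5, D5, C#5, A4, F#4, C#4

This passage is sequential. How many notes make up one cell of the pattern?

There are 21 notes; a 7-note unit gives 3 cells:
B4 A4 G#4 F#4 D4 B3 F#3 | D5 C#5 B4 A4 F#4 D4 A3 | F#5 E5 D5 C#5 A4 F#4 C#4
That's a consistent up a 3rd shift per cell, and no other grouping gives one.

7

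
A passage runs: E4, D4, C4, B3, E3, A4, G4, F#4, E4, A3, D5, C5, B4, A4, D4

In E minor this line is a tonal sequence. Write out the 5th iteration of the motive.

Taking 5-note groups, the heads are E4, A4, D5: the pattern moves up a 4th.
Continuing the starts: G5 → C6.
Statement 5 starts on C6 and keeps the same diatonic contour: C6 B5 A5 G5 C5.

C6 B5 A5 G5 C5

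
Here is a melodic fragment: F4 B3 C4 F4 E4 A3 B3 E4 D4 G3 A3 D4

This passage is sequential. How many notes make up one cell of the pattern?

There are 12 notes; a 4-note unit gives 3 cells:
F4 B3 C4 F4 | E4 A3 B3 E4 | D4 G3 A3 D4
Every group is a transposition down a 2nd of the one before; no shorter unit works.

4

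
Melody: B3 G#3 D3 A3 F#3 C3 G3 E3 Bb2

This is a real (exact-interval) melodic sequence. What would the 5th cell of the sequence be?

Eb3 C3 Gb2

With a 3-note motive the entries are B3, A3, G3, each down a 2nd from the previous.
Carrying on: F3 → Eb3.
Statement 5 starts on Eb3 and keeps the same exact contour: Eb3 C3 Gb2.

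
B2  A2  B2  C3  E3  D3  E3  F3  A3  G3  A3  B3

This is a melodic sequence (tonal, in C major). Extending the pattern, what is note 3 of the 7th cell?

The unit is 4 notes. Position-3 pitches of the 3 shown cells: B2, E3, A3.
Each moves up a 4th. Continuing: D4 → G4 → C5 → F5.

F5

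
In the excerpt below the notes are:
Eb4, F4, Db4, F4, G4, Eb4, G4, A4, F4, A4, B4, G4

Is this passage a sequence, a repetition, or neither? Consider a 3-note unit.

sequence

Each 3-note cell is the previous one transposed up a 2nd.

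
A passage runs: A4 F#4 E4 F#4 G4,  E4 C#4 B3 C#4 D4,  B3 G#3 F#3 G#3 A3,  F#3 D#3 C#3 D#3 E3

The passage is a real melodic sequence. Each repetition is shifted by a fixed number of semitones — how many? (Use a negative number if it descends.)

Taking 5-note groups, the heads are A4, E4, B3, F#3: the pattern moves down a 4th.
A4 to E4 spans -5 semitones.

-5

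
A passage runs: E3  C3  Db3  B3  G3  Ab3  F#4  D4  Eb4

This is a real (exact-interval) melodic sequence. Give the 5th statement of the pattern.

G#5 E5 F5

Unit = 3 notes; the statements start on E3, B3, F#4, moving up a 5th each time.
Continuing the starts: C#5 → G#5.
So cell 5 is G#5 E5 F5.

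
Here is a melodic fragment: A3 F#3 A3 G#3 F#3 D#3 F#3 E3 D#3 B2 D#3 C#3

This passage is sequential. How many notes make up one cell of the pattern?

4

Try groups of 4 (3 cells in 12 notes):
A3 F#3 A3 G#3 | F#3 D#3 F#3 E3 | D#3 B2 D#3 C#3
That's a consistent down a 3rd shift per cell, and no other grouping gives one.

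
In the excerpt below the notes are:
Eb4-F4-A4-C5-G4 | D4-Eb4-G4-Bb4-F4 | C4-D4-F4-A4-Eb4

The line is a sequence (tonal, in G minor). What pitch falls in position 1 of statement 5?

The unit is 5 notes. Position-1 pitches of the 3 shown cells: Eb4, D4, C4.
Carrying that down a 2nd forward: Bb3 → A3.

A3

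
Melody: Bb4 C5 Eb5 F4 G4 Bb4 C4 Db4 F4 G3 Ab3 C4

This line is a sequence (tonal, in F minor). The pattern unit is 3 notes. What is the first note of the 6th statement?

With a 3-note motive the entries are Bb4, F4, C4, G3, each down a 4th from the previous.
Continuing: Db3 → Ab2. Statement 6 starts on Ab2.

Ab2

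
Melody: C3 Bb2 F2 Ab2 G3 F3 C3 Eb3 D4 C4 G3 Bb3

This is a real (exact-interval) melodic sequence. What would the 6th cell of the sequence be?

Taking 4-note groups, the heads are C3, G3, D4: the pattern moves up a 5th.
Continuing the starts: A4 → E5 → B5.
So cell 6 is B5 A5 E5 G5.

B5 A5 E5 G5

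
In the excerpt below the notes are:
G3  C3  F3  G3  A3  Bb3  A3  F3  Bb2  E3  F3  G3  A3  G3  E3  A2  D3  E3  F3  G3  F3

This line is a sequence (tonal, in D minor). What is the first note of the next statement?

D3

With a 7-note motive the entries are G3, F3, E3, each down a 2nd from the previous.
The next head, down a 2nd from E3, is D3.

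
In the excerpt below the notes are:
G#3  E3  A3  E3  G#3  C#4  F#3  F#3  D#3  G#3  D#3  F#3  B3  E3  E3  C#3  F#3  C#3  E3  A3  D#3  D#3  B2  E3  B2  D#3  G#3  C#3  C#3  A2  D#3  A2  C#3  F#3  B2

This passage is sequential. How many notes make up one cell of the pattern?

35 notes total. Splitting into 5 groups of 7:
G#3 E3 A3 E3 G#3 C#4 F#3 | F#3 D#3 G#3 D#3 F#3 B3 E3 | E3 C#3 F#3 C#3 E3 A3 D#3 | D#3 B2 E3 B2 D#3 G#3 C#3 | C#3 A2 D#3 A2 C#3 F#3 B2
That's a consistent down a 2nd shift per cell, and no other grouping gives one.

7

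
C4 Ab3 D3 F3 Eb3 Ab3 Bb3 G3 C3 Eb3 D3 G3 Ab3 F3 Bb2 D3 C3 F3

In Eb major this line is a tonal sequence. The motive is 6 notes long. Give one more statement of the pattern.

G3 Eb3 Ab2 C3 Bb2 Eb3

Taking 6-note groups, the heads are C4, Bb3, Ab3: the pattern moves down a 2nd.
So cell 4 is G3 Eb3 Ab2 C3 Bb2 Eb3.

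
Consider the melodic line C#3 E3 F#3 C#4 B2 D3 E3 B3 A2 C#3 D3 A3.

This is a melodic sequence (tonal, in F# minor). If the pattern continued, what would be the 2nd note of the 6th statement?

G#2

Grouping in 4s, the 2nd note of each cell is E3, D3, C#3.
Each moves down a 2nd. Continuing: B2 → A2 → G#2.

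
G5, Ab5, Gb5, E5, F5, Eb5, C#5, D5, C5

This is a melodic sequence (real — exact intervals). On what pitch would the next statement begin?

Taking 3-note groups, the heads are G5, E5, C#5: the pattern moves down a 3rd.
The next head, down a 3rd from C#5, is A#4.

A#4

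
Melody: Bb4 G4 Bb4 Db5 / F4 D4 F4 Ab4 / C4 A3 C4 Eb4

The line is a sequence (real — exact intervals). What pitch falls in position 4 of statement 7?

With 4-note cells, note 4 of each statement runs Db5, Ab4, Eb4.
Carrying that down a 4th forward: Bb3 → F3 → C3 → G2.

G2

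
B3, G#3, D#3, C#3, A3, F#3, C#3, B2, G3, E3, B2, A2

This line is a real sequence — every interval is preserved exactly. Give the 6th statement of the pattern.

The 4-note cells begin on B3, A3, G3 — each down a 2nd from the last.
Continuing the starts: F3 → Eb3 → Db3.
So cell 6 is Db3 Bb2 F2 Eb2.

Db3 Bb2 F2 Eb2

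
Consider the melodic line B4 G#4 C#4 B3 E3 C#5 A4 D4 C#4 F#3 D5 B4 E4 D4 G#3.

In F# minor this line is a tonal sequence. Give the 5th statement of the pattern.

With a 5-note motive the entries are B4, C#5, D5, each up a 2nd from the previous.
Extending up a 2nd: E5 → F#5.
So cell 5 is F#5 D5 G#4 F#4 B3.

F#5 D5 G#4 F#4 B3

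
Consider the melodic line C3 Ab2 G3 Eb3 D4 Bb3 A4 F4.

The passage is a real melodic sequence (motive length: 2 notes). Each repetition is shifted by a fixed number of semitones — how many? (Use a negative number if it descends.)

Taking 2-note groups, the heads are C3, G3, D4, A4: the pattern moves up a 5th.
C3→G3 is 55 − 48 = 7 semitones.

7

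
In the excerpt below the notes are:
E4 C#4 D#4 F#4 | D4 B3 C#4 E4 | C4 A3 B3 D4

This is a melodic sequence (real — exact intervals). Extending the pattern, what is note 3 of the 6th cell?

The unit is 4 notes. Position-3 pitches of the 3 shown cells: D#4, C#4, B3.
Carrying that down a 2nd forward: A3 → G3 → F3.

F3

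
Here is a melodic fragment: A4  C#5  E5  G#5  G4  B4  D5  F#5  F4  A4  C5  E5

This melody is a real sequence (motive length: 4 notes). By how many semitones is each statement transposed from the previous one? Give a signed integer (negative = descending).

-2

The 4-note cells begin on A4, G4, F4 — each down a 2nd from the last.
A4 to G4 spans -2 semitones.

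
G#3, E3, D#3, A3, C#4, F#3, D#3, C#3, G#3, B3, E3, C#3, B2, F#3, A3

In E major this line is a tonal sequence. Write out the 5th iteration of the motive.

Unit = 5 notes; the statements start on G#3, F#3, E3, moving down a 2nd each time.
Continuing the starts: D#3 → C#3.
From C#3 the diatonic shape gives C#3 A2 G#2 D#3 F#3.

C#3 A2 G#2 D#3 F#3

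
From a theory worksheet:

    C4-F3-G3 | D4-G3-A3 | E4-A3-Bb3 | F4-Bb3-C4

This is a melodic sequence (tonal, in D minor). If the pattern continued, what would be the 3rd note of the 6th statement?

Grouping in 3s, the 3rd note of each cell is G3, A3, Bb3, C4.
Each moves up a 2nd. Continuing: D4 → E4.

E4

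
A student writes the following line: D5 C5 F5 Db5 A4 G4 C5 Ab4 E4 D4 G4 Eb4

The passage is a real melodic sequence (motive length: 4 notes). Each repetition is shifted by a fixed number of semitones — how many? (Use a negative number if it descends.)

Unit = 4 notes; the statements start on D5, A4, E4, moving down a 4th each time.
D5 to A4 spans -5 semitones.

-5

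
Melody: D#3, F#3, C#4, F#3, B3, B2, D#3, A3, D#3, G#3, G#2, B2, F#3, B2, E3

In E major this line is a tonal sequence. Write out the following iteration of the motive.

E2 G#2 D#3 G#2 C#3

With a 5-note motive the entries are D#3, B2, G#2, each down a 3rd from the previous.
From E2 the diatonic shape gives E2 G#2 D#3 G#2 C#3.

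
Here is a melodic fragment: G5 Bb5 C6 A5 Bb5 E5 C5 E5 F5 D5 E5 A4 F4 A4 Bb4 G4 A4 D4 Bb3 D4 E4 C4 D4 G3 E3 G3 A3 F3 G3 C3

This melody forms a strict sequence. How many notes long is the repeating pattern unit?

6

30 notes total. Splitting into 5 groups of 6:
G5 Bb5 C6 A5 Bb5 E5 | C5 E5 F5 D5 E5 A4 | F4 A4 Bb4 G4 A4 D4 | Bb3 D4 E4 C4 D4 G3 | E3 G3 A3 F3 G3 C3
That's a consistent down a 5th shift per cell, and no other grouping gives one.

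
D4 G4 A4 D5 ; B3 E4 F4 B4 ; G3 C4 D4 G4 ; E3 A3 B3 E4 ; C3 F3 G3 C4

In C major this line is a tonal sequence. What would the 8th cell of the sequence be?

D2 G2 A2 D3

Taking 4-note groups, the heads are D4, B3, G3, E3, C3: the pattern moves down a 3rd.
Continuing the starts: A2 → F2 → D2.
From D2 the diatonic shape gives D2 G2 A2 D3.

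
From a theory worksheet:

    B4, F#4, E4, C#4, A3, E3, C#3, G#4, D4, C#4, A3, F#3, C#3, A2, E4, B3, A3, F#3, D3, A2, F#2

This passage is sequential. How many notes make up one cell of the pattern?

21 notes total. Splitting into 3 groups of 7:
B4 F#4 E4 C#4 A3 E3 C#3 | G#4 D4 C#4 A3 F#3 C#3 A2 | E4 B3 A3 F#3 D3 A2 F#2
That's a consistent down a 3rd shift per cell, and no other grouping gives one.

7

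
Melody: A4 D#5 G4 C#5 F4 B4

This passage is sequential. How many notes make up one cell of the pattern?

6 notes total. Splitting into 3 groups of 2:
A4 D#5 | G4 C#5 | F4 B4
That's a consistent down a 2nd shift per cell, and no other grouping gives one.

2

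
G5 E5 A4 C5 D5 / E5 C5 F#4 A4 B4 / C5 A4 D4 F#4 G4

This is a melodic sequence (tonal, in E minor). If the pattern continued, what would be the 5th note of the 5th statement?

The unit is 5 notes. Position-5 pitches of the 3 shown cells: D5, B4, G4.
Extending down a 3rd: E4 → C4.

C4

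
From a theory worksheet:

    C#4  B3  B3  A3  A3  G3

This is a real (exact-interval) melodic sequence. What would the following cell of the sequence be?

Unit = 2 notes; the statements start on C#4, B3, A3, moving down a 2nd each time.
Statement 4 starts on G3 and keeps the same exact contour: G3 F3.

G3 F3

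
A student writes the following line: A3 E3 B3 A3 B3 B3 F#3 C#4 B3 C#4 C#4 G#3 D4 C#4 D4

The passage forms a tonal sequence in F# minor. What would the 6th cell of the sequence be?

F#4 C#4 G#4 F#4 G#4

With a 5-note motive the entries are A3, B3, C#4, each up a 2nd from the previous.
Extending up a 2nd: D4 → E4 → F#4.
Statement 6 starts on F#4 and keeps the same diatonic contour: F#4 C#4 G#4 F#4 G#4.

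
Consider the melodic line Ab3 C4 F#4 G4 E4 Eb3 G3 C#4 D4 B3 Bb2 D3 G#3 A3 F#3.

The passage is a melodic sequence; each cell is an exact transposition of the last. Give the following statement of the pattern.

With a 5-note motive the entries are Ab3, Eb3, Bb2, each down a 4th from the previous.
So cell 4 is F2 A2 D#3 E3 C#3.

F2 A2 D#3 E3 C#3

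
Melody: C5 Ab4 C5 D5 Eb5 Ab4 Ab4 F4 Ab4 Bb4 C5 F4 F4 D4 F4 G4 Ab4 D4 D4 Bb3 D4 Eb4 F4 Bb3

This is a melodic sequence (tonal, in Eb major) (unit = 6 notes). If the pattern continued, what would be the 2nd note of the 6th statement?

Eb3

The unit is 6 notes. Position-2 pitches of the 4 shown cells: Ab4, F4, D4, Bb3.
Carrying that down a 3rd forward: G3 → Eb3.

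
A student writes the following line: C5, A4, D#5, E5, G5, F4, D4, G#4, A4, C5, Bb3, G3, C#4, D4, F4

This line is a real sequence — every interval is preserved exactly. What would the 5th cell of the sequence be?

Ab2 F2 B2 C3 Eb3

Unit = 5 notes; the statements start on C5, F4, Bb3, moving down a 5th each time.
Carrying on: Eb3 → Ab2.
From Ab2 the exact shape gives Ab2 F2 B2 C3 Eb3.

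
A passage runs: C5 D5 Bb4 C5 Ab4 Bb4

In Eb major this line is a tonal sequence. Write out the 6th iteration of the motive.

Eb4 F4

With a 2-note motive the entries are C5, Bb4, Ab4, each down a 2nd from the previous.
Carrying on: G4 → F4 → Eb4.
Statement 6 starts on Eb4 and keeps the same diatonic contour: Eb4 F4.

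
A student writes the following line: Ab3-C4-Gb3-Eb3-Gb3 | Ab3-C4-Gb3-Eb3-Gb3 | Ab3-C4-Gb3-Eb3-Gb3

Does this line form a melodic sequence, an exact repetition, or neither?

Each 5-note cell is identical (Ab3 C4 Gb3 Eb3 Gb3), restated at the same pitch.

repetition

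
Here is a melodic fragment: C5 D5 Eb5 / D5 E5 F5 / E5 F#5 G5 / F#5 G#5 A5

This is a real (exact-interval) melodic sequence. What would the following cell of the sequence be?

The 3-note cells begin on C5, D5, E5, F#5 — each up a 2nd from the last.
From G#5 the exact shape gives G#5 A#5 B5.

G#5 A#5 B5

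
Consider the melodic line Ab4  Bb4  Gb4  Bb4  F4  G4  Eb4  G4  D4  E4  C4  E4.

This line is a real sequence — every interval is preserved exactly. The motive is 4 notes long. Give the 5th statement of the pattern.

With a 4-note motive the entries are Ab4, F4, D4, each down a 3rd from the previous.
Continuing the starts: B3 → G#3.
From G#3 the exact shape gives G#3 A#3 F#3 A#3.

G#3 A#3 F#3 A#3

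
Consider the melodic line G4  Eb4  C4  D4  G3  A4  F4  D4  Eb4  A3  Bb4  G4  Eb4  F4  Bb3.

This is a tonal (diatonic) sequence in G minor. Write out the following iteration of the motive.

C5 A4 F4 G4 C4

Taking 5-note groups, the heads are G4, A4, Bb4: the pattern moves up a 2nd.
So cell 4 is C5 A4 F4 G4 C4.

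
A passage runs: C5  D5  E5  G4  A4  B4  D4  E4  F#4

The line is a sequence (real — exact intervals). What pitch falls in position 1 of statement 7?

F#2

The unit is 3 notes. Position-1 pitches of the 3 shown cells: C5, G4, D4.
Each moves down a 4th. Continuing: A3 → E3 → B2 → F#2.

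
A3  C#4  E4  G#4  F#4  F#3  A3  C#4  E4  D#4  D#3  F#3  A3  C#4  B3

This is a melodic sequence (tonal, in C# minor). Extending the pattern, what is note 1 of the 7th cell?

C#2

With 5-note cells, note 1 of each statement runs A3, F#3, D#3.
Carrying that down a 3rd forward: B2 → G#2 → E2 → C#2.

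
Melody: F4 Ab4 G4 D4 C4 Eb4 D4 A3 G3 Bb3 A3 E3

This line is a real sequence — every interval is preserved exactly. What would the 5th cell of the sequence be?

A2 C3 B2 F#2

Taking 4-note groups, the heads are F4, C4, G3: the pattern moves down a 4th.
Extending down a 4th: D3 → A2.
Statement 5 starts on A2 and keeps the same exact contour: A2 C3 B2 F#2.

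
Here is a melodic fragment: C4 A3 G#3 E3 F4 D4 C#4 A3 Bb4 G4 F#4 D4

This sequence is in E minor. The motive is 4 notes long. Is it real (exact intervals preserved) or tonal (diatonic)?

real

Each cell has the same semitone pattern (-3, -1, -4) — intervals are preserved exactly.
And G#3 lies outside E minor, so the sequence is real rather than tonal.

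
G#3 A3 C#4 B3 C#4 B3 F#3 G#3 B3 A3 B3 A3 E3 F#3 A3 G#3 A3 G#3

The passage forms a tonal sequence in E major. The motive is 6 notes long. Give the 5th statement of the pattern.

Unit = 6 notes; the statements start on G#3, F#3, E3, moving down a 2nd each time.
Extending down a 2nd: D#3 → C#3.
Statement 5 starts on C#3 and keeps the same diatonic contour: C#3 D#3 F#3 E3 F#3 E3.

C#3 D#3 F#3 E3 F#3 E3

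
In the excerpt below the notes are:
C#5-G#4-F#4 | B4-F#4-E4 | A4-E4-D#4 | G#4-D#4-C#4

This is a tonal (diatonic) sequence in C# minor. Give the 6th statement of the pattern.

E4 B3 A3

With a 3-note motive the entries are C#5, B4, A4, G#4, each down a 2nd from the previous.
Continuing the starts: F#4 → E4.
From E4 the diatonic shape gives E4 B3 A3.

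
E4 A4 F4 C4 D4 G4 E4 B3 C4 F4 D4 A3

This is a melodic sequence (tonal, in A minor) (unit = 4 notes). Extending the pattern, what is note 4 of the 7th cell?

D3

The unit is 4 notes. Position-4 pitches of the 3 shown cells: C4, B3, A3.
Each moves down a 2nd. Continuing: G3 → F3 → E3 → D3.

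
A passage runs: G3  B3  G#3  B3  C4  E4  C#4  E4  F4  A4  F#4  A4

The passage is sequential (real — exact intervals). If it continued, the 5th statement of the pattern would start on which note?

Taking 4-note groups, the heads are G3, C4, F4: the pattern moves up a 4th.
Continuing: Bb4 → Eb5. Statement 5 starts on Eb5.

Eb5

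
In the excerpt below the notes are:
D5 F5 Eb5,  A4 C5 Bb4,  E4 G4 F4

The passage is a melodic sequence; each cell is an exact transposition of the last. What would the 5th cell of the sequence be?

Unit = 3 notes; the statements start on D5, A4, E4, moving down a 4th each time.
Continuing the starts: B3 → F#3.
From F#3 the exact shape gives F#3 A3 G3.

F#3 A3 G3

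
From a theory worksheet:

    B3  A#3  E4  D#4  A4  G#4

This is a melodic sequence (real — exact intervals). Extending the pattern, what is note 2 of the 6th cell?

B5

Grouping in 2s, the 2nd note of each cell is A#3, D#4, G#4.
Carrying that up a 4th forward: C#5 → F#5 → B5.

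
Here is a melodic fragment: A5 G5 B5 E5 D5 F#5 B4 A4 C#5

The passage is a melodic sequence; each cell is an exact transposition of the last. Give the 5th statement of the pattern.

C#4 B3 D#4

Taking 3-note groups, the heads are A5, E5, B4: the pattern moves down a 4th.
Carrying on: F#4 → C#4.
So cell 5 is C#4 B3 D#4.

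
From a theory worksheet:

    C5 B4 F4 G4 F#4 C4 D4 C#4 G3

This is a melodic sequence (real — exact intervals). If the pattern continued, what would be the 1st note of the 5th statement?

The unit is 3 notes. Position-1 pitches of the 3 shown cells: C5, G4, D4.
Extending down a 4th: A3 → E3.

E3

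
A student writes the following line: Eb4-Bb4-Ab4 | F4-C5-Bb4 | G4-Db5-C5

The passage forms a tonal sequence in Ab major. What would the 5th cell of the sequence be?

Bb4 F5 Eb5

Unit = 3 notes; the statements start on Eb4, F4, G4, moving up a 2nd each time.
Extending up a 2nd: Ab4 → Bb4.
From Bb4 the diatonic shape gives Bb4 F5 Eb5.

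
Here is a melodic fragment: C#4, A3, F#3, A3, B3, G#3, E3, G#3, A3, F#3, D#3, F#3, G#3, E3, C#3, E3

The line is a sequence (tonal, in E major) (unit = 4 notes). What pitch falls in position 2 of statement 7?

B2

With 4-note cells, note 2 of each statement runs A3, G#3, F#3, E3.
Carrying that down a 2nd forward: D#3 → C#3 → B2.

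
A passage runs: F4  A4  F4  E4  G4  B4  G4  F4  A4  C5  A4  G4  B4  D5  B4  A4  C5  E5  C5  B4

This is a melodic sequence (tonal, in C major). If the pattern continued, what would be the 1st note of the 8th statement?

F5

With 4-note cells, note 1 of each statement runs F4, G4, A4, B4, C5.
Each moves up a 2nd. Continuing: D5 → E5 → F5.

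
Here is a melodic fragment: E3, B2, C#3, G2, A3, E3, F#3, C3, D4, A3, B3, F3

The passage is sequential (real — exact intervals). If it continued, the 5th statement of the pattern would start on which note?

C5

The 4-note cells begin on E3, A3, D4 — each up a 4th from the last.
Continuing: G4 → C5. Statement 5 starts on C5.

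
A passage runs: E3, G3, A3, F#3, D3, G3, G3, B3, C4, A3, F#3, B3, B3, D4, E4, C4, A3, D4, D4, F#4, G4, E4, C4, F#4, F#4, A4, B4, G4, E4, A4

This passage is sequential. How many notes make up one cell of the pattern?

30 notes total. Splitting into 5 groups of 6:
E3 G3 A3 F#3 D3 G3 | G3 B3 C4 A3 F#3 B3 | B3 D4 E4 C4 A3 D4 | D4 F#4 G4 E4 C4 F#4 | F#4 A4 B4 G4 E4 A4
Every group is a transposition up a 3rd of the one before; no shorter unit works.

6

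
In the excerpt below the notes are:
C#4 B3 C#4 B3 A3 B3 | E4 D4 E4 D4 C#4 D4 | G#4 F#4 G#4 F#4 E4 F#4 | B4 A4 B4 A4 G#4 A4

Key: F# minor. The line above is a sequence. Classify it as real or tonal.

Every note is diatonic to F# minor.
Cell 1 has -2 semitones from note 4 to 5, but cell 2 has -1 — the interval quality changes while the contour stays the same, which is the hallmark of a tonal sequence.

tonal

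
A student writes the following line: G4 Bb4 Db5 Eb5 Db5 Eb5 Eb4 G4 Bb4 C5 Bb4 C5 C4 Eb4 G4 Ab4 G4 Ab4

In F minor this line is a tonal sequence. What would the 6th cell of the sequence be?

Unit = 6 notes; the statements start on G4, Eb4, C4, moving down a 3rd each time.
Continuing the starts: Ab3 → F3 → Db3.
Statement 6 starts on Db3 and keeps the same diatonic contour: Db3 F3 Ab3 Bb3 Ab3 Bb3.

Db3 F3 Ab3 Bb3 Ab3 Bb3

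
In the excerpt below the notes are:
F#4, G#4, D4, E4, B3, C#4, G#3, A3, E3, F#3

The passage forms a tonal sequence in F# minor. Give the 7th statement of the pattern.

A2 B2

With a 2-note motive the entries are F#4, D4, B3, G#3, E3, each down a 3rd from the previous.
Extending down a 3rd: C#3 → A2.
Statement 7 starts on A2 and keeps the same diatonic contour: A2 B2.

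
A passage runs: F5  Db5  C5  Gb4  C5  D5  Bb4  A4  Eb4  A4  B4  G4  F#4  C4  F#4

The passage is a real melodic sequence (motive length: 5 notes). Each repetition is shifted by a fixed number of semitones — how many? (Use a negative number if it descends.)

The 5-note cells begin on F5, D5, B4 — each down a 3rd from the last.
F5→D5 is 74 − 77 = -3 semitones.

-3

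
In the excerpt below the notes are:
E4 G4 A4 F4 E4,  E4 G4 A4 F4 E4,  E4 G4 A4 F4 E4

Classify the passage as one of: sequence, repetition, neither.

repetition

Each 5-note cell is identical (E4 G4 A4 F4 E4), restated at the same pitch.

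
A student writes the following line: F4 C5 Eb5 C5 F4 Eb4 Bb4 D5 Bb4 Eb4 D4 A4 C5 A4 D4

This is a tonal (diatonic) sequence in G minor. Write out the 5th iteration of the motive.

Bb3 F4 A4 F4 Bb3

Unit = 5 notes; the statements start on F4, Eb4, D4, moving down a 2nd each time.
Extending down a 2nd: C4 → Bb3.
From Bb3 the diatonic shape gives Bb3 F4 A4 F4 Bb3.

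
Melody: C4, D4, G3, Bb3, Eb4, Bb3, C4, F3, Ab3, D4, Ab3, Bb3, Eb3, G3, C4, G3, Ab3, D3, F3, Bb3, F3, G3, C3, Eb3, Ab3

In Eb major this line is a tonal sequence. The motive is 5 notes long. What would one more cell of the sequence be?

Eb3 F3 Bb2 D3 G3

Taking 5-note groups, the heads are C4, Bb3, Ab3, G3, F3: the pattern moves down a 2nd.
So cell 6 is Eb3 F3 Bb2 D3 G3.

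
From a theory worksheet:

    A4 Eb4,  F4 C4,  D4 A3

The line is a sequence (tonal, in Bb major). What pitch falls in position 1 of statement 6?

The unit is 2 notes. Position-1 pitches of the 3 shown cells: A4, F4, D4.
Carrying that down a 3rd forward: Bb3 → G3 → Eb3.

Eb3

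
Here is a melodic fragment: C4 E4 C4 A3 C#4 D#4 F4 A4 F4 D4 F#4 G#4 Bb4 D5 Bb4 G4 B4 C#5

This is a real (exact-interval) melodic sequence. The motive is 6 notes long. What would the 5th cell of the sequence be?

Ab5 C6 Ab5 F5 A5 B5

The 6-note cells begin on C4, F4, Bb4 — each up a 4th from the last.
Carrying on: Eb5 → Ab5.
Statement 5 starts on Ab5 and keeps the same exact contour: Ab5 C6 Ab5 F5 A5 B5.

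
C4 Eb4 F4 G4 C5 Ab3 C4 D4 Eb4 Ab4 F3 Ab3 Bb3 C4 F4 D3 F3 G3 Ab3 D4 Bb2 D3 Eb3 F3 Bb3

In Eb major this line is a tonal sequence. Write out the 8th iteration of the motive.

C2 Eb2 F2 G2 C3

Unit = 5 notes; the statements start on C4, Ab3, F3, D3, Bb2, moving down a 3rd each time.
Carrying on: G2 → Eb2 → C2.
Statement 8 starts on C2 and keeps the same diatonic contour: C2 Eb2 F2 G2 C3.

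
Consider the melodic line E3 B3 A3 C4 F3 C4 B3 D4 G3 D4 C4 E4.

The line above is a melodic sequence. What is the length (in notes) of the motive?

4

12 notes total. Splitting into 3 groups of 4:
E3 B3 A3 C4 | F3 C4 B3 D4 | G3 D4 C4 E4
Each cell is the previous one up a 2nd — so the unit is 4 notes.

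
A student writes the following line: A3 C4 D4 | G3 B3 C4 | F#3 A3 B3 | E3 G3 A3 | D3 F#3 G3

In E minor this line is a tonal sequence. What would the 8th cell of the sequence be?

A2 C3 D3

With a 3-note motive the entries are A3, G3, F#3, E3, D3, each down a 2nd from the previous.
Continuing the starts: C3 → B2 → A2.
So cell 8 is A2 C3 D3.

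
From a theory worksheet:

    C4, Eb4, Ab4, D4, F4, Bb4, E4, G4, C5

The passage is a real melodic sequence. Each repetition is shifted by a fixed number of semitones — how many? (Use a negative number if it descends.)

2

Taking 3-note groups, the heads are C4, D4, E4: the pattern moves up a 2nd.
Counting half-steps from C4 to D4: 2.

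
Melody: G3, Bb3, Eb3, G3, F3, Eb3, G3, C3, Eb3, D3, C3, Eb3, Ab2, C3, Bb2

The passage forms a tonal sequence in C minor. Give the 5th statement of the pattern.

F2 Ab2 D2 F2 Eb2

Taking 5-note groups, the heads are G3, Eb3, C3: the pattern moves down a 3rd.
Extending down a 3rd: Ab2 → F2.
So cell 5 is F2 Ab2 D2 F2 Eb2.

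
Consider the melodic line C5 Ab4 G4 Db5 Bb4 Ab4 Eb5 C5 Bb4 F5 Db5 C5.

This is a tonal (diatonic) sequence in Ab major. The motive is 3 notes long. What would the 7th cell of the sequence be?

Bb5 G5 F5

Taking 3-note groups, the heads are C5, Db5, Eb5, F5: the pattern moves up a 2nd.
Continuing the starts: G5 → Ab5 → Bb5.
Statement 7 starts on Bb5 and keeps the same diatonic contour: Bb5 G5 F5.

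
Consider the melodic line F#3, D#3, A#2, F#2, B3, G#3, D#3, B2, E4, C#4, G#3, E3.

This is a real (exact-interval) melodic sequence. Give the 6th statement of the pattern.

G5 E5 B4 G4

With a 4-note motive the entries are F#3, B3, E4, each up a 4th from the previous.
Continuing the starts: A4 → D5 → G5.
So cell 6 is G5 E5 B4 G4.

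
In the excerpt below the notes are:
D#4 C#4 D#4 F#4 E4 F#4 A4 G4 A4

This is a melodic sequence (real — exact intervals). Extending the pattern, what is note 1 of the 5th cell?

Eb5

The unit is 3 notes. Position-1 pitches of the 3 shown cells: D#4, F#4, A4.
Carrying that up a 3rd forward: C5 → Eb5.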